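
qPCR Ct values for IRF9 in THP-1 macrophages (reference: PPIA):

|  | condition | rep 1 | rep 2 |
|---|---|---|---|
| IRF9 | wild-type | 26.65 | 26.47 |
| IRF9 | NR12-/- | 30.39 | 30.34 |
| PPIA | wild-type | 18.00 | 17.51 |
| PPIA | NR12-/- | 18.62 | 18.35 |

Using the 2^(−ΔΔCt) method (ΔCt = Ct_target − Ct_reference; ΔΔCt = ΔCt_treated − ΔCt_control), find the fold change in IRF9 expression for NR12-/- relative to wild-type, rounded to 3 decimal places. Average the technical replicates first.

0.119

Mean Ct: IRF9 wild-type 26.560; IRF9 NR12-/- 30.365; PPIA wild-type 17.755; PPIA NR12-/- 18.485
ΔCt(wild-type) = 26.560 − 17.755 = 8.805
ΔCt(NR12-/-) = 30.365 − 18.485 = 11.880
ΔΔCt = 11.880 − 8.805 = 3.075
Fold change = 2^(−3.075) = 0.1187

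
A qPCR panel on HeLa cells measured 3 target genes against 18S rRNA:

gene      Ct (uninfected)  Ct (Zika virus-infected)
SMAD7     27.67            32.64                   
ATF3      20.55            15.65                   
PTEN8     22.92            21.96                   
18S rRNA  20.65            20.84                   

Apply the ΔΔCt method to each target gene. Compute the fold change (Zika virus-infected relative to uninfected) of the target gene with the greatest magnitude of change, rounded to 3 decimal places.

SMAD7: ΔΔCt = (32.64−20.84) − (27.67−20.65) = 11.80 − 7.02 = 4.78; fold change = 2^-4.78 = 0.036
ATF3: ΔΔCt = (15.65−20.84) − (20.55−20.65) = -5.19 − (-0.10) = -5.09; fold change = 2^5.09 = 34.060
PTEN8: ΔΔCt = (21.96−20.84) − (22.92−20.65) = 1.12 − 2.27 = -1.15; fold change = 2^1.15 = 2.219
ATF3 has the largest |ΔΔCt| = 5.09.

34.060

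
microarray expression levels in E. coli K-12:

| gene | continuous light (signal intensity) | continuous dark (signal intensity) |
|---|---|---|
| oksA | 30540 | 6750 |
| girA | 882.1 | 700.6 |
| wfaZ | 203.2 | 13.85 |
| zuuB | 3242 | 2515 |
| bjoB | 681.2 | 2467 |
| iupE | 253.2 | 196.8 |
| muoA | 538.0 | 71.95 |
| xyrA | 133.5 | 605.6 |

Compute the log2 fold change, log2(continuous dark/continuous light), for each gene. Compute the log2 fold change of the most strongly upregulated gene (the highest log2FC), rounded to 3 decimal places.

log2(6750/30540) = -2.178  (oksA)
log2(700.6/882.1) = -0.332  (girA)
log2(13.85/203.2) = -3.875  (wfaZ)
log2(2515/3242) = -0.366  (zuuB)
log2(2467/681.2) = 1.857  (bjoB)
log2(196.8/253.2) = -0.364  (iupE)
log2(71.95/538.0) = -2.903  (muoA)
log2(605.6/133.5) = 2.182  (xyrA)
xyrA is most strongly upregulated.

2.182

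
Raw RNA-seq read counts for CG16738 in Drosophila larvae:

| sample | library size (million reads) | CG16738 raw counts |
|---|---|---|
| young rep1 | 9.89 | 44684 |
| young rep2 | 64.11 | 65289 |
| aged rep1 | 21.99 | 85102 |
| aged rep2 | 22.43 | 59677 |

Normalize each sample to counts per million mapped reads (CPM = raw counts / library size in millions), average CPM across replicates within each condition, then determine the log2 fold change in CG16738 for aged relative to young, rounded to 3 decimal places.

0.238

CPM(young rep1) = 44684 / 9.89 = 4518.0991
CPM(young rep2) = 65289 / 64.11 = 1018.3903
CPM(aged rep1) = 85102 / 21.99 = 3870.0318
CPM(aged rep2) = 59677 / 22.43 = 2660.5885
mean CPM(young) = 2768.2447; mean CPM(aged) = 3265.3102
Fold change = 3265.3102 / 2768.2447 = 1.17956
log2(1.17956) = 0.2382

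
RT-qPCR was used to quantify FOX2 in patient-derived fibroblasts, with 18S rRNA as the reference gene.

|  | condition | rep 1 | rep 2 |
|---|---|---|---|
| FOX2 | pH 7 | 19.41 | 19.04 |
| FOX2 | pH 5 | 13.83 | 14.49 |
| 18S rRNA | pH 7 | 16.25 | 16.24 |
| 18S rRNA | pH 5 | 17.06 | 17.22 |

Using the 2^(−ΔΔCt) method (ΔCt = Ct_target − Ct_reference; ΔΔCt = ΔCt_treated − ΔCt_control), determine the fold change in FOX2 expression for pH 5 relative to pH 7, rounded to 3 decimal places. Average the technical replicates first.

Mean Ct: FOX2 pH 7 19.225; FOX2 pH 5 14.160; 18S rRNA pH 7 16.245; 18S rRNA pH 5 17.140
ΔCt(pH 7) = 19.225 − 16.245 = 2.980
ΔCt(pH 5) = 14.160 − 17.140 = -2.980
ΔΔCt = -2.980 − 2.980 = -5.960
Fold change = 2^(−(-5.960)) = 2^5.960 = 62.2499

62.250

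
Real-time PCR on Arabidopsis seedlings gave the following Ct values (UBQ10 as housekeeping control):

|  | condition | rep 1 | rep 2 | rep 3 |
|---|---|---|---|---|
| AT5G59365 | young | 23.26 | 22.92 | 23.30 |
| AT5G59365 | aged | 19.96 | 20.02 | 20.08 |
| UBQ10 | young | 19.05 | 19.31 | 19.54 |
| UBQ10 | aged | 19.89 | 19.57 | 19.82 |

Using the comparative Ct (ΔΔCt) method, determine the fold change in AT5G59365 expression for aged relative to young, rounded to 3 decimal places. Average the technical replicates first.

12.126

Mean Ct: AT5G59365 young 23.160; AT5G59365 aged 20.020; UBQ10 young 19.300; UBQ10 aged 19.760
ΔCt(young) = 23.160 − 19.300 = 3.860
ΔCt(aged) = 20.020 − 19.760 = 0.260
ΔΔCt = 0.260 − 3.860 = -3.600
Fold change = 2^(−(-3.600)) = 2^3.600 = 12.1257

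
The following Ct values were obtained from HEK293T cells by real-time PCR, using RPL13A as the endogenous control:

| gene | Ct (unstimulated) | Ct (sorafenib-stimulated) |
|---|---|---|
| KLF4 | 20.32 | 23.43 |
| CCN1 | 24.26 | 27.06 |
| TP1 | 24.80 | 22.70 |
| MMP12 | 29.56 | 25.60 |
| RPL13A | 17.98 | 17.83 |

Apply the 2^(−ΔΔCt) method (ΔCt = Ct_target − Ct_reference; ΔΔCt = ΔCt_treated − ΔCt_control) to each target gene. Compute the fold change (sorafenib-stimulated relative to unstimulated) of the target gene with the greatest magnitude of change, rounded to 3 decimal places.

KLF4: ΔΔCt = (23.43−17.83) − (20.32−17.98) = 5.60 − 2.34 = 3.26; fold change = 2^-3.26 = 0.104
CCN1: ΔΔCt = (27.06−17.83) − (24.26−17.98) = 9.23 − 6.28 = 2.95; fold change = 2^-2.95 = 0.129
TP1: ΔΔCt = (22.70−17.83) − (24.80−17.98) = 4.87 − 6.82 = -1.95; fold change = 2^1.95 = 3.864
MMP12: ΔΔCt = (25.60−17.83) − (29.56−17.98) = 7.77 − 11.58 = -3.81; fold change = 2^3.81 = 14.026
MMP12 has the largest |ΔΔCt| = 3.81.

14.026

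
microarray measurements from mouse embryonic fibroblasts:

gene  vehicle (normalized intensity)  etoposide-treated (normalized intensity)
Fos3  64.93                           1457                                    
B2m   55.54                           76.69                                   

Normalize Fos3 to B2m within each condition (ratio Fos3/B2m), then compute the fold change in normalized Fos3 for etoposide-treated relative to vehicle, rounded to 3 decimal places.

Fos3/B2m (vehicle) = 64.93 / 55.54 = 1.1691
Fos3/B2m (etoposide-treated) = 1457 / 76.69 = 18.999
Fold change = 18.999 / 1.1691 = 16.2510

16.251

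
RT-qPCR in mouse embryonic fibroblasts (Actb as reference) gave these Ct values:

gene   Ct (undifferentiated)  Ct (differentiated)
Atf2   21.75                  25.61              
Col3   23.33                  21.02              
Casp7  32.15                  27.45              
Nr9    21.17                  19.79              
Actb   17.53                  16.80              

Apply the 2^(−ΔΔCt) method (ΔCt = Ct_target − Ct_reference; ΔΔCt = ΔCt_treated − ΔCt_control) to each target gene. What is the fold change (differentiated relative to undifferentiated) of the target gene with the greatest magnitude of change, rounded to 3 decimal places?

0.042

Atf2: ΔΔCt = (25.61−16.80) − (21.75−17.53) = 8.81 − 4.22 = 4.59; fold change = 2^-4.59 = 0.042
Col3: ΔΔCt = (21.02−16.80) − (23.33−17.53) = 4.22 − 5.80 = -1.58; fold change = 2^1.58 = 2.990
Casp7: ΔΔCt = (27.45−16.80) − (32.15−17.53) = 10.65 − 14.62 = -3.97; fold change = 2^3.97 = 15.671
Nr9: ΔΔCt = (19.79−16.80) − (21.17−17.53) = 2.99 − 3.64 = -0.65; fold change = 2^0.65 = 1.569
Atf2 has the largest |ΔΔCt| = 4.59.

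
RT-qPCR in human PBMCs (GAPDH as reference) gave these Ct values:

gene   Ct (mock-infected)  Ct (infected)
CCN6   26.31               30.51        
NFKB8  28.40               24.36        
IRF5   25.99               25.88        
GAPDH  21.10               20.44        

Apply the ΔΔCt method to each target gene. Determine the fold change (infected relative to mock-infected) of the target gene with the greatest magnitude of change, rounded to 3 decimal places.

0.034

CCN6: ΔΔCt = (30.51−20.44) − (26.31−21.10) = 10.07 − 5.21 = 4.86; fold change = 2^-4.86 = 0.034
NFKB8: ΔΔCt = (24.36−20.44) − (28.40−21.10) = 3.92 − 7.30 = -3.38; fold change = 2^3.38 = 10.411
IRF5: ΔΔCt = (25.88−20.44) − (25.99−21.10) = 5.44 − 4.89 = 0.55; fold change = 2^-0.55 = 0.683
CCN6 has the largest |ΔΔCt| = 4.86.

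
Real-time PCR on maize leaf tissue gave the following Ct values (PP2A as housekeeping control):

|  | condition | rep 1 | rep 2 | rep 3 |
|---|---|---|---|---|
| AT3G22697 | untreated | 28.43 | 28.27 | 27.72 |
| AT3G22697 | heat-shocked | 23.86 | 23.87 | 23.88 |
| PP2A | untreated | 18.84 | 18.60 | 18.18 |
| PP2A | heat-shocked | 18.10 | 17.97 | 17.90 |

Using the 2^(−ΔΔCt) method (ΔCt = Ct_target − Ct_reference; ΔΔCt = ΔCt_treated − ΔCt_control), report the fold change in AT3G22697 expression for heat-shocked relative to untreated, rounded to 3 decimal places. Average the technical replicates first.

13.177

Mean Ct: AT3G22697 untreated 28.140; AT3G22697 heat-shocked 23.870; PP2A untreated 18.540; PP2A heat-shocked 17.990
ΔCt(untreated) = 28.140 − 18.540 = 9.600
ΔCt(heat-shocked) = 23.870 − 17.990 = 5.880
ΔΔCt = 5.880 − 9.600 = -3.720
Fold change = 2^(−(-3.720)) = 2^3.720 = 13.1775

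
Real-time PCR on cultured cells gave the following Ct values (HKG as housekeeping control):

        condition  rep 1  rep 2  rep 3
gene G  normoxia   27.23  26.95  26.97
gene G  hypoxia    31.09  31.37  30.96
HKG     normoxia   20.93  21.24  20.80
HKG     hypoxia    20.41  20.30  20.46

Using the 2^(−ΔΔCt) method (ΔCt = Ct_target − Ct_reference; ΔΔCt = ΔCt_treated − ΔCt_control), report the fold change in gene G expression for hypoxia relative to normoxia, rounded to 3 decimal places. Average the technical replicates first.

Mean Ct: gene G normoxia 27.050; gene G hypoxia 31.140; HKG normoxia 20.990; HKG hypoxia 20.390
ΔCt(normoxia) = 27.050 − 20.990 = 6.060
ΔCt(hypoxia) = 31.140 − 20.390 = 10.750
ΔΔCt = 10.750 − 6.060 = 4.690
Fold change = 2^(−4.690) = 0.0387

0.039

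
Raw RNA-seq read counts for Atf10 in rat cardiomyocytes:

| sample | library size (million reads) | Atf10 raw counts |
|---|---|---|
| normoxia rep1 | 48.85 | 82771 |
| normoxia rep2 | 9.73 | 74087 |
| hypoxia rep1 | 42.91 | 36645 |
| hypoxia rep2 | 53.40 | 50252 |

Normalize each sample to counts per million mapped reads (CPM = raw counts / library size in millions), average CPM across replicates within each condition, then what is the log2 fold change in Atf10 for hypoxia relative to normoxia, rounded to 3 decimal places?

-2.375

CPM(normoxia rep1) = 82771 / 48.85 = 1694.3910
CPM(normoxia rep2) = 74087 / 9.73 = 7614.2857
CPM(hypoxia rep1) = 36645 / 42.91 = 853.9967
CPM(hypoxia rep2) = 50252 / 53.40 = 941.0487
mean CPM(normoxia) = 4654.3384; mean CPM(hypoxia) = 897.5227
Fold change = 897.5227 / 4654.3384 = 0.19284
log2(0.19284) = -2.3746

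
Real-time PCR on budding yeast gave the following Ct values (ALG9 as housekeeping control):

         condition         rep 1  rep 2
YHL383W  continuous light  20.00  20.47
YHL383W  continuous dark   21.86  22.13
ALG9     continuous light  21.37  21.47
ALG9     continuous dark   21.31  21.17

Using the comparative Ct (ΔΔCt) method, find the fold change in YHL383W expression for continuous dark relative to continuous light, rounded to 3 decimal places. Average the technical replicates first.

0.261

Mean Ct: YHL383W continuous light 20.235; YHL383W continuous dark 21.995; ALG9 continuous light 21.420; ALG9 continuous dark 21.240
ΔCt(continuous light) = 20.235 − 21.420 = -1.185
ΔCt(continuous dark) = 21.995 − 21.240 = 0.755
ΔΔCt = 0.755 − (-1.185) = 1.940
Fold change = 2^(−1.940) = 0.2606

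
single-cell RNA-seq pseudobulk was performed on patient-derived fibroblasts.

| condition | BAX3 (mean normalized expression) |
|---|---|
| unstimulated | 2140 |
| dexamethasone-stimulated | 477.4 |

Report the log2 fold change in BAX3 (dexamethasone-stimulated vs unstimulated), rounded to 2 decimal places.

-2.16

Fold change = 477.4 / 2140 = 0.2231
log2(0.2231) = -2.164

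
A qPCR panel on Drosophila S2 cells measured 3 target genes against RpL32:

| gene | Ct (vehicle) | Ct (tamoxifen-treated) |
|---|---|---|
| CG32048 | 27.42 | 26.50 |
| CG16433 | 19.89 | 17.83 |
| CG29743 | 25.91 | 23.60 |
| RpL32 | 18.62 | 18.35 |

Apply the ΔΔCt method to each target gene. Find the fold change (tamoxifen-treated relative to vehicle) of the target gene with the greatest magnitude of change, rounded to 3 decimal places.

CG32048: ΔΔCt = (26.50−18.35) − (27.42−18.62) = 8.15 − 8.80 = -0.65; fold change = 2^0.65 = 1.569
CG16433: ΔΔCt = (17.83−18.35) − (19.89−18.62) = -0.52 − 1.27 = -1.79; fold change = 2^1.79 = 3.458
CG29743: ΔΔCt = (23.60−18.35) − (25.91−18.62) = 5.25 − 7.29 = -2.04; fold change = 2^2.04 = 4.112
CG29743 has the largest |ΔΔCt| = 2.04.

4.112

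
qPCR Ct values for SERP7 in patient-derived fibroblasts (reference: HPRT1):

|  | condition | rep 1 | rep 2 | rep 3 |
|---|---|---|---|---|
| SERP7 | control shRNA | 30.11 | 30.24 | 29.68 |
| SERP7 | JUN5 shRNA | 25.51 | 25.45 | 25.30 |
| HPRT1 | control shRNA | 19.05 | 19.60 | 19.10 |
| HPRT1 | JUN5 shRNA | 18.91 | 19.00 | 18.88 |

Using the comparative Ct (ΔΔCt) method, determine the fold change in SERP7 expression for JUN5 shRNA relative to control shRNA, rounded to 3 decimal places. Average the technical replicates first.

Mean Ct: SERP7 control shRNA 30.010; SERP7 JUN5 shRNA 25.420; HPRT1 control shRNA 19.250; HPRT1 JUN5 shRNA 18.930
ΔCt(control shRNA) = 30.010 − 19.250 = 10.760
ΔCt(JUN5 shRNA) = 25.420 − 18.930 = 6.490
ΔΔCt = 6.490 − 10.760 = -4.270
Fold change = 2^(−(-4.270)) = 2^4.270 = 19.2929

19.293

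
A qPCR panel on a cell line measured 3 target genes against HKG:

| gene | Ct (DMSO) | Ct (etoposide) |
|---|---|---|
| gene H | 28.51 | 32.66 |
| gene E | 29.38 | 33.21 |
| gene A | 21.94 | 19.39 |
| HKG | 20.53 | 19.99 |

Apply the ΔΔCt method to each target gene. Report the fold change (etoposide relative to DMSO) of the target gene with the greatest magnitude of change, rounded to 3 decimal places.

0.039

gene H: ΔΔCt = (32.66−19.99) − (28.51−20.53) = 12.67 − 7.98 = 4.69; fold change = 2^-4.69 = 0.039
gene E: ΔΔCt = (33.21−19.99) − (29.38−20.53) = 13.22 − 8.85 = 4.37; fold change = 2^-4.37 = 0.048
gene A: ΔΔCt = (19.39−19.99) − (21.94−20.53) = -0.60 − 1.41 = -2.01; fold change = 2^2.01 = 4.028
gene H has the largest |ΔΔCt| = 4.69.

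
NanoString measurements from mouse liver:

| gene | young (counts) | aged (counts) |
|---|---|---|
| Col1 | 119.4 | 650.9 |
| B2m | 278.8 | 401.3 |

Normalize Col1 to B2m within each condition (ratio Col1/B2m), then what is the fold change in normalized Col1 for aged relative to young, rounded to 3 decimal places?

3.787

Col1/B2m (young) = 119.4 / 278.8 = 0.42826
Col1/B2m (aged) = 650.9 / 401.3 = 1.622
Fold change = 1.622 / 0.42826 = 3.7873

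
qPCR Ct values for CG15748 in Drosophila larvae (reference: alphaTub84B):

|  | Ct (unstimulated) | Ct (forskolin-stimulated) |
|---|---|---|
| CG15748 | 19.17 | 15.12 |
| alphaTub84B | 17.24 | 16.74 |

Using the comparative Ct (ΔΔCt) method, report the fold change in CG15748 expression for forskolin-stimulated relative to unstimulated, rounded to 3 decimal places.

ΔCt(unstimulated) = 19.170 − 17.240 = 1.930
ΔCt(forskolin-stimulated) = 15.120 − 16.740 = -1.620
ΔΔCt = -1.620 − 1.930 = -3.550
Fold change = 2^(−(-3.550)) = 2^3.550 = 11.7127

11.713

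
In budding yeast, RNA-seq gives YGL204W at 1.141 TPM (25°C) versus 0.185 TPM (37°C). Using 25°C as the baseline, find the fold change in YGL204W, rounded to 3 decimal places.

Fold change = 0.185 / 1.141 = 0.1621
YGL204W is downregulated.

0.162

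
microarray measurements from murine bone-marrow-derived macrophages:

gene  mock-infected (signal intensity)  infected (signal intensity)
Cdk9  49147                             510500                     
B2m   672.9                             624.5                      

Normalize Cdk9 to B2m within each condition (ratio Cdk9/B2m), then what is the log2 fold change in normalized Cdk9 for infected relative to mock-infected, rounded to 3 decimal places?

Cdk9/B2m (mock-infected) = 49147 / 672.9 = 73.038
Cdk9/B2m (infected) = 510500 / 624.5 = 817.45
Fold change = 817.45 / 73.038 = 11.1922
log2(11.1922) = 3.4844

3.484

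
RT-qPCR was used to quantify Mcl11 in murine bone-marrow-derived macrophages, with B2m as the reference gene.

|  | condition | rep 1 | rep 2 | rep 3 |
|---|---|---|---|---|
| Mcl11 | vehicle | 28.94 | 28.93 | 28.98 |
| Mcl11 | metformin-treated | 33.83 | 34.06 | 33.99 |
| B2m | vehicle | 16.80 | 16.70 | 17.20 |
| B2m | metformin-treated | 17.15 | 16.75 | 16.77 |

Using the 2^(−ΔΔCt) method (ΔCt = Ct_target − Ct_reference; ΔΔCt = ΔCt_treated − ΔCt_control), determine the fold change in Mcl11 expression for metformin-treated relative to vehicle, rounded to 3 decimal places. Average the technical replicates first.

0.031

Mean Ct: Mcl11 vehicle 28.950; Mcl11 metformin-treated 33.960; B2m vehicle 16.900; B2m metformin-treated 16.890
ΔCt(vehicle) = 28.950 − 16.900 = 12.050
ΔCt(metformin-treated) = 33.960 − 16.890 = 17.070
ΔΔCt = 17.070 − 12.050 = 5.020
Fold change = 2^(−5.020) = 0.0308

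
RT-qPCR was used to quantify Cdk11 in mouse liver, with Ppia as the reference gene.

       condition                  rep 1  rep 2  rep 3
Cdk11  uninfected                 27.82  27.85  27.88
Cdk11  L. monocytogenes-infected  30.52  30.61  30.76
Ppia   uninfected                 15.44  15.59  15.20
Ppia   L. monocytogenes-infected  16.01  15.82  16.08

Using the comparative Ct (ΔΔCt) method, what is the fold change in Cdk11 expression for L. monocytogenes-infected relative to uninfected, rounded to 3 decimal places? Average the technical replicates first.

Mean Ct: Cdk11 uninfected 27.850; Cdk11 L. monocytogenes-infected 30.630; Ppia uninfected 15.410; Ppia L. monocytogenes-infected 15.970
ΔCt(uninfected) = 27.850 − 15.410 = 12.440
ΔCt(L. monocytogenes-infected) = 30.630 − 15.970 = 14.660
ΔΔCt = 14.660 − 12.440 = 2.220
Fold change = 2^(−2.220) = 0.2146

0.215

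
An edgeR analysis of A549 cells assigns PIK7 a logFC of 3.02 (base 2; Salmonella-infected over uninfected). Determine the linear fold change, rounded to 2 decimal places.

Fold change = 2^(3.02) = 8.112

8.11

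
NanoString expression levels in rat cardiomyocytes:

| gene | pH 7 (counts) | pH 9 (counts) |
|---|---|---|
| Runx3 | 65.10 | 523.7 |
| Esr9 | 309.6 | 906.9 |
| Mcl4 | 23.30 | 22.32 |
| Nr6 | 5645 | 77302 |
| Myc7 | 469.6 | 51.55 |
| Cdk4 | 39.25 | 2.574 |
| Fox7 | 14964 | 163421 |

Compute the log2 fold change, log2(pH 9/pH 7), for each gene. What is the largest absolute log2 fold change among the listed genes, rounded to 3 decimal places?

log2(523.7/65.10) = 3.008  (Runx3)
log2(906.9/309.6) = 1.551  (Esr9)
log2(22.32/23.30) = -0.062  (Mcl4)
log2(77302/5645) = 3.775  (Nr6)
log2(51.55/469.6) = -3.187  (Myc7)
log2(2.574/39.25) = -3.931  (Cdk4)
log2(163421/14964) = 3.449  (Fox7)
The largest magnitude belongs to Cdk4.

3.931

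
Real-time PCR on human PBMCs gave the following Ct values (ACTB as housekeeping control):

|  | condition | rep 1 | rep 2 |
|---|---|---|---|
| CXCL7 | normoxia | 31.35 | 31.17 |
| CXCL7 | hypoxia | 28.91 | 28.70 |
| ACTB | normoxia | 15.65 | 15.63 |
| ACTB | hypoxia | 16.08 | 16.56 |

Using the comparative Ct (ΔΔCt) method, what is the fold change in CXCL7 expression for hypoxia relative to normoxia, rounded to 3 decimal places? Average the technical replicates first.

Mean Ct: CXCL7 normoxia 31.260; CXCL7 hypoxia 28.805; ACTB normoxia 15.640; ACTB hypoxia 16.320
ΔCt(normoxia) = 31.260 − 15.640 = 15.620
ΔCt(hypoxia) = 28.805 − 16.320 = 12.485
ΔΔCt = 12.485 − 15.620 = -3.135
Fold change = 2^(−(-3.135)) = 2^3.135 = 8.7847

8.785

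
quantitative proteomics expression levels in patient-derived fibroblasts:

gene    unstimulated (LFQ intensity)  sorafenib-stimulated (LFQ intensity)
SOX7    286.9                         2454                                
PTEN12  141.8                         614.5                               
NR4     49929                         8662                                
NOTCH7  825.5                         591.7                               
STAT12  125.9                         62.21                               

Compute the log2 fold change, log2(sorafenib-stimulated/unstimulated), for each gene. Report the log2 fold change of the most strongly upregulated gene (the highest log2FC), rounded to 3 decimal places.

log2(2454/286.9) = 3.097  (SOX7)
log2(614.5/141.8) = 2.116  (PTEN12)
log2(8662/49929) = -2.527  (NR4)
log2(591.7/825.5) = -0.480  (NOTCH7)
log2(62.21/125.9) = -1.017  (STAT12)
SOX7 is most strongly upregulated.

3.097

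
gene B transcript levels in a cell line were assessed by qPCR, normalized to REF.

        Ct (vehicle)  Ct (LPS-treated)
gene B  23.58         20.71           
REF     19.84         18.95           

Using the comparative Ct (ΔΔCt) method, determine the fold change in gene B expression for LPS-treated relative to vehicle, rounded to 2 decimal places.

3.94

ΔCt(vehicle) = 23.580 − 19.840 = 3.740
ΔCt(LPS-treated) = 20.710 − 18.950 = 1.760
ΔΔCt = 1.760 − 3.740 = -1.980
Fold change = 2^(−(-1.980)) = 2^1.980 = 3.945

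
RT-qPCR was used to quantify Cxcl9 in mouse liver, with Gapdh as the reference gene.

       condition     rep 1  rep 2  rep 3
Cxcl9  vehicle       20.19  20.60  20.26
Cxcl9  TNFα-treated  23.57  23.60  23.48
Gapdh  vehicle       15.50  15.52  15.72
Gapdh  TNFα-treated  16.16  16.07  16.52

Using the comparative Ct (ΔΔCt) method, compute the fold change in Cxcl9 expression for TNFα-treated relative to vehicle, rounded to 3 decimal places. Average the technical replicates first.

Mean Ct: Cxcl9 vehicle 20.350; Cxcl9 TNFα-treated 23.550; Gapdh vehicle 15.580; Gapdh TNFα-treated 16.250
ΔCt(vehicle) = 20.350 − 15.580 = 4.770
ΔCt(TNFα-treated) = 23.550 − 16.250 = 7.300
ΔΔCt = 7.300 − 4.770 = 2.530
Fold change = 2^(−2.530) = 0.1731

0.173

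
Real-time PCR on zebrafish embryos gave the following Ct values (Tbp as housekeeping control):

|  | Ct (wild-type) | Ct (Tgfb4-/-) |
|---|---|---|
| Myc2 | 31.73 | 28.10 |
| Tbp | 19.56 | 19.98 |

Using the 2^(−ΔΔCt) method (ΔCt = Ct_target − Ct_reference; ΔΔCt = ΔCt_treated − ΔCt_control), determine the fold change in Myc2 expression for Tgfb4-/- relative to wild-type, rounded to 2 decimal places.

16.56

ΔCt(wild-type) = 31.730 − 19.560 = 12.170
ΔCt(Tgfb4-/-) = 28.100 − 19.980 = 8.120
ΔΔCt = 8.120 − 12.170 = -4.050
Fold change = 2^(−(-4.050)) = 2^4.050 = 16.564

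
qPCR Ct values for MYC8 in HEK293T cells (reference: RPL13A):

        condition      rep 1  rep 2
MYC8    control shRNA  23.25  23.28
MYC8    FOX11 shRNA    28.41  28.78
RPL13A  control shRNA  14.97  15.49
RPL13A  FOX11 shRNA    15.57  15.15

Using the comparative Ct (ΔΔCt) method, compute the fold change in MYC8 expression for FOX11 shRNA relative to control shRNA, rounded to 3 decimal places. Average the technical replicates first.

Mean Ct: MYC8 control shRNA 23.265; MYC8 FOX11 shRNA 28.595; RPL13A control shRNA 15.230; RPL13A FOX11 shRNA 15.360
ΔCt(control shRNA) = 23.265 − 15.230 = 8.035
ΔCt(FOX11 shRNA) = 28.595 − 15.360 = 13.235
ΔΔCt = 13.235 − 8.035 = 5.200
Fold change = 2^(−5.200) = 0.0272

0.027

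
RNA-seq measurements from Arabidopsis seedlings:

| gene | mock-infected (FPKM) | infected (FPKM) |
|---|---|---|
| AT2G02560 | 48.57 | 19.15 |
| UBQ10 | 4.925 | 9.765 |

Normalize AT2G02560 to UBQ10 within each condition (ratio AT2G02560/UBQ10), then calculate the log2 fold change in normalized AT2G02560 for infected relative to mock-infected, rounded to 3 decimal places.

AT2G02560/UBQ10 (mock-infected) = 48.57 / 4.925 = 9.8619
AT2G02560/UBQ10 (infected) = 19.15 / 9.765 = 1.9611
Fold change = 1.9611 / 9.8619 = 0.1989
log2(0.1989) = -2.3302

-2.330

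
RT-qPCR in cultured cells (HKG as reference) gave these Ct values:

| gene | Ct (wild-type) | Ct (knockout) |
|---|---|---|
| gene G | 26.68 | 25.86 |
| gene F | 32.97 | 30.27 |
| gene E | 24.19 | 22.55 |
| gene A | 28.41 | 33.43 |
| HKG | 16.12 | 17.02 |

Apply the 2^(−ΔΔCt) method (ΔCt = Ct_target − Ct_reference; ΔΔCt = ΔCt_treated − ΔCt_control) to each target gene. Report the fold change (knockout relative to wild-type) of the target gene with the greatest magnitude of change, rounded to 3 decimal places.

gene G: ΔΔCt = (25.86−17.02) − (26.68−16.12) = 8.84 − 10.56 = -1.72; fold change = 2^1.72 = 3.294
gene F: ΔΔCt = (30.27−17.02) − (32.97−16.12) = 13.25 − 16.85 = -3.60; fold change = 2^3.60 = 12.126
gene E: ΔΔCt = (22.55−17.02) − (24.19−16.12) = 5.53 − 8.07 = -2.54; fold change = 2^2.54 = 5.816
gene A: ΔΔCt = (33.43−17.02) − (28.41−16.12) = 16.41 − 12.29 = 4.12; fold change = 2^-4.12 = 0.058
gene A has the largest |ΔΔCt| = 4.12.

0.058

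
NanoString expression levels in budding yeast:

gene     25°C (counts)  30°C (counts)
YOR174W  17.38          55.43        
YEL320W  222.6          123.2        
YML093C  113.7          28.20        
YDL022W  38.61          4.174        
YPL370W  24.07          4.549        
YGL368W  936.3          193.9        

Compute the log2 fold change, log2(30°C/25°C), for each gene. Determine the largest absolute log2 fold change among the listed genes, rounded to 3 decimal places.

log2(55.43/17.38) = 1.673  (YOR174W)
log2(123.2/222.6) = -0.853  (YEL320W)
log2(28.20/113.7) = -2.011  (YML093C)
log2(4.174/38.61) = -3.209  (YDL022W)
log2(4.549/24.07) = -2.404  (YPL370W)
log2(193.9/936.3) = -2.272  (YGL368W)
The largest magnitude belongs to YDL022W.

3.209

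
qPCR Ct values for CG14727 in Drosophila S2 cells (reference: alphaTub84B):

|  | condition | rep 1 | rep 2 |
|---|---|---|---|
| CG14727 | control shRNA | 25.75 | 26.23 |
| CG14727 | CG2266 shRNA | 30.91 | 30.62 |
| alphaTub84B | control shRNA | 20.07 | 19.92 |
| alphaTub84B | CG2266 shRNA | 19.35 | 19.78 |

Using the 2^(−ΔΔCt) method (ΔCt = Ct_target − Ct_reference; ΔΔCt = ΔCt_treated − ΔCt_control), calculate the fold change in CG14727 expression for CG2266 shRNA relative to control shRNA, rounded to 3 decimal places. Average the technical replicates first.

0.027

Mean Ct: CG14727 control shRNA 25.990; CG14727 CG2266 shRNA 30.765; alphaTub84B control shRNA 19.995; alphaTub84B CG2266 shRNA 19.565
ΔCt(control shRNA) = 25.990 − 19.995 = 5.995
ΔCt(CG2266 shRNA) = 30.765 − 19.565 = 11.200
ΔΔCt = 11.200 − 5.995 = 5.205
Fold change = 2^(−5.205) = 0.0271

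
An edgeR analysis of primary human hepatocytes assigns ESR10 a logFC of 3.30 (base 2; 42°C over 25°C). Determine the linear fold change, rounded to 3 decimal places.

9.849

Fold change = 2^(3.30) = 9.8492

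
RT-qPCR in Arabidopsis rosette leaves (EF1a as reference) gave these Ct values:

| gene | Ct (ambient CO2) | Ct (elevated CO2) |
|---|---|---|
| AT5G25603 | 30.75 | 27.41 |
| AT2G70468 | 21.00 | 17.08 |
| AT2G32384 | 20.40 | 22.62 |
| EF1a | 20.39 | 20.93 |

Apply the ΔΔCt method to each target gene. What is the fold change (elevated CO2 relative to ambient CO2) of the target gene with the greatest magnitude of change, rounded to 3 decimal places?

22.009

AT5G25603: ΔΔCt = (27.41−20.93) − (30.75−20.39) = 6.48 − 10.36 = -3.88; fold change = 2^3.88 = 14.723
AT2G70468: ΔΔCt = (17.08−20.93) − (21.00−20.39) = -3.85 − 0.61 = -4.46; fold change = 2^4.46 = 22.009
AT2G32384: ΔΔCt = (22.62−20.93) − (20.40−20.39) = 1.69 − 0.01 = 1.68; fold change = 2^-1.68 = 0.312
AT2G70468 has the largest |ΔΔCt| = 4.46.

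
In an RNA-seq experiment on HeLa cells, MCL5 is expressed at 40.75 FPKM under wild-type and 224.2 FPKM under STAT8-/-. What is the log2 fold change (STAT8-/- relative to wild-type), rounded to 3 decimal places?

2.460

Fold change = 224.2 / 40.75 = 5.5018
log2(5.5018) = 2.4599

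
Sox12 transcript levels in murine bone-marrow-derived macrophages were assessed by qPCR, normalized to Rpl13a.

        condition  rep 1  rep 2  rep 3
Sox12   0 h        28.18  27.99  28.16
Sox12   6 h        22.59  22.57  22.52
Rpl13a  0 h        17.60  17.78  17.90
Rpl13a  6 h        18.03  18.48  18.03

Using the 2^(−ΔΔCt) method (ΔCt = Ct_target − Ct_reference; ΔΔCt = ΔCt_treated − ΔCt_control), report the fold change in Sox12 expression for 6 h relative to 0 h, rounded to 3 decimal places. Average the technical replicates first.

62.683

Mean Ct: Sox12 0 h 28.110; Sox12 6 h 22.560; Rpl13a 0 h 17.760; Rpl13a 6 h 18.180
ΔCt(0 h) = 28.110 − 17.760 = 10.350
ΔCt(6 h) = 22.560 − 18.180 = 4.380
ΔΔCt = 4.380 − 10.350 = -5.970
Fold change = 2^(−(-5.970)) = 2^5.970 = 62.6829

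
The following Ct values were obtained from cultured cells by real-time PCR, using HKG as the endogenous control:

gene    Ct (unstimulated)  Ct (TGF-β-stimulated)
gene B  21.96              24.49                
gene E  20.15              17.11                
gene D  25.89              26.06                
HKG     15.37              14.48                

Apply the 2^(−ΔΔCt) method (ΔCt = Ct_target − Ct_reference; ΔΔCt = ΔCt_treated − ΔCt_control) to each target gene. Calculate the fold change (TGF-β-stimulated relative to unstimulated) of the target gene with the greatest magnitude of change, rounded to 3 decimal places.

gene B: ΔΔCt = (24.49−14.48) − (21.96−15.37) = 10.01 − 6.59 = 3.42; fold change = 2^-3.42 = 0.093
gene E: ΔΔCt = (17.11−14.48) − (20.15−15.37) = 2.63 − 4.78 = -2.15; fold change = 2^2.15 = 4.438
gene D: ΔΔCt = (26.06−14.48) − (25.89−15.37) = 11.58 − 10.52 = 1.06; fold change = 2^-1.06 = 0.480
gene B has the largest |ΔΔCt| = 3.42.

0.093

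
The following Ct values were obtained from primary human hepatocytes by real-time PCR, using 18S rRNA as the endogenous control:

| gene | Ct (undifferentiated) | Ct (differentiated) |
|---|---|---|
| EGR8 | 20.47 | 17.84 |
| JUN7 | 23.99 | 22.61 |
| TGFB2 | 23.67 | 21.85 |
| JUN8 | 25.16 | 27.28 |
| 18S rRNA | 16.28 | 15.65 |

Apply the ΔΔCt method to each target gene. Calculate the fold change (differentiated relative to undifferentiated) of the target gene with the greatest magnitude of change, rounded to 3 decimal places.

EGR8: ΔΔCt = (17.84−15.65) − (20.47−16.28) = 2.19 − 4.19 = -2.00; fold change = 2^2.00 = 4.000
JUN7: ΔΔCt = (22.61−15.65) − (23.99−16.28) = 6.96 − 7.71 = -0.75; fold change = 2^0.75 = 1.682
TGFB2: ΔΔCt = (21.85−15.65) − (23.67−16.28) = 6.20 − 7.39 = -1.19; fold change = 2^1.19 = 2.282
JUN8: ΔΔCt = (27.28−15.65) − (25.16−16.28) = 11.63 − 8.88 = 2.75; fold change = 2^-2.75 = 0.149
JUN8 has the largest |ΔΔCt| = 2.75.

0.149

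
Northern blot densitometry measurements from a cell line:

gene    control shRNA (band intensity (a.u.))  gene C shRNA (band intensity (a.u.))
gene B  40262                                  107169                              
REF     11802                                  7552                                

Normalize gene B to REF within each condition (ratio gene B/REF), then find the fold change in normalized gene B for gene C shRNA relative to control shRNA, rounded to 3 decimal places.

4.160

gene B/REF (control shRNA) = 40262 / 11802 = 3.4115
gene B/REF (gene C shRNA) = 107169 / 7552 = 14.191
Fold change = 14.191 / 3.4115 = 4.1598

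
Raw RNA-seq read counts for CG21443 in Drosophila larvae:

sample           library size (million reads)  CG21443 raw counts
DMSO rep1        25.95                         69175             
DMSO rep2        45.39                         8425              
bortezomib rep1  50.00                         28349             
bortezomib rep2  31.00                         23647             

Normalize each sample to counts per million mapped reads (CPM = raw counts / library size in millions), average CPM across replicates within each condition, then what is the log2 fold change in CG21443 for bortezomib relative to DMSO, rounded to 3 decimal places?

CPM(DMSO rep1) = 69175 / 25.95 = 2665.7033
CPM(DMSO rep2) = 8425 / 45.39 = 185.6136
CPM(bortezomib rep1) = 28349 / 50.00 = 566.9800
CPM(bortezomib rep2) = 23647 / 31.00 = 762.8065
mean CPM(DMSO) = 1425.6584; mean CPM(bortezomib) = 664.8932
Fold change = 664.8932 / 1425.6584 = 0.46638
log2(0.46638) = -1.1004

-1.100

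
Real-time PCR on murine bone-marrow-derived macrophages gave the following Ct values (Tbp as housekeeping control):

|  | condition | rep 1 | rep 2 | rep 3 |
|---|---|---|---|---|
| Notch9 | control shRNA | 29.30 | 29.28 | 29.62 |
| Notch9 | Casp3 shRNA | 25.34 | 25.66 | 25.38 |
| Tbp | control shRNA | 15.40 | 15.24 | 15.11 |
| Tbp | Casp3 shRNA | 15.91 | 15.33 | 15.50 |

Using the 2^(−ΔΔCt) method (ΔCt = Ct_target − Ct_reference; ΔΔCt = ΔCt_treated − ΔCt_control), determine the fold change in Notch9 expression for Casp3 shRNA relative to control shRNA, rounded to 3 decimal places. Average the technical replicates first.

Mean Ct: Notch9 control shRNA 29.400; Notch9 Casp3 shRNA 25.460; Tbp control shRNA 15.250; Tbp Casp3 shRNA 15.580
ΔCt(control shRNA) = 29.400 − 15.250 = 14.150
ΔCt(Casp3 shRNA) = 25.460 − 15.580 = 9.880
ΔΔCt = 9.880 − 14.150 = -4.270
Fold change = 2^(−(-4.270)) = 2^4.270 = 19.2929

19.293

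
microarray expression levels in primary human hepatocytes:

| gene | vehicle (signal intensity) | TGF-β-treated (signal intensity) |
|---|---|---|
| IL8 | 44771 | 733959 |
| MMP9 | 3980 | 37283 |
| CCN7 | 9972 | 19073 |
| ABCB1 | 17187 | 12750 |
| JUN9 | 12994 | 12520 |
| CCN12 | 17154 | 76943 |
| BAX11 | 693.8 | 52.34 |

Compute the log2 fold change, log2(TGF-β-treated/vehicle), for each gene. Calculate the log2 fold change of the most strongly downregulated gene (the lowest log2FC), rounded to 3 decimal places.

log2(733959/44771) = 4.035  (IL8)
log2(37283/3980) = 3.228  (MMP9)
log2(19073/9972) = 0.936  (CCN7)
log2(12750/17187) = -0.431  (ABCB1)
log2(12520/12994) = -0.054  (JUN9)
log2(76943/17154) = 2.165  (CCN12)
log2(52.34/693.8) = -3.729  (BAX11)
BAX11 is most strongly downregulated.

-3.729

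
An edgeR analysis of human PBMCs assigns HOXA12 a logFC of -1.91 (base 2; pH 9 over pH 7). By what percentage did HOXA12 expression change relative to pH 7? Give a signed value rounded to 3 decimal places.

Fold change = 2^(-1.91) = 0.2661
Percent change = (FC − 1) × 100% = (0.2661 − 1) × 100 = -73.391%

-73.391%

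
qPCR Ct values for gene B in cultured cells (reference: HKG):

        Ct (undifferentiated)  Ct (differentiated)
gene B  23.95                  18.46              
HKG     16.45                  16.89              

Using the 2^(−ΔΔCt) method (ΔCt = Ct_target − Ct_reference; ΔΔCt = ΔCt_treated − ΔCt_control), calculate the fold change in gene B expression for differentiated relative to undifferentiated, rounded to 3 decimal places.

60.969

ΔCt(undifferentiated) = 23.950 − 16.450 = 7.500
ΔCt(differentiated) = 18.460 − 16.890 = 1.570
ΔΔCt = 1.570 − 7.500 = -5.930
Fold change = 2^(−(-5.930)) = 2^5.930 = 60.9688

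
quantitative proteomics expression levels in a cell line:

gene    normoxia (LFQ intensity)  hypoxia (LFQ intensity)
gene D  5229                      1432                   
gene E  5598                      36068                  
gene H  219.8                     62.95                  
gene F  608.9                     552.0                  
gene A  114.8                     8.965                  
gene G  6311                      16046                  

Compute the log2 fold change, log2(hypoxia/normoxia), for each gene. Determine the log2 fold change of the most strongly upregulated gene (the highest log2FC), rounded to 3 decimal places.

2.688

log2(1432/5229) = -1.869  (gene D)
log2(36068/5598) = 2.688  (gene E)
log2(62.95/219.8) = -1.804  (gene H)
log2(552.0/608.9) = -0.142  (gene F)
log2(8.965/114.8) = -3.679  (gene A)
log2(16046/6311) = 1.346  (gene G)
gene E is most strongly upregulated.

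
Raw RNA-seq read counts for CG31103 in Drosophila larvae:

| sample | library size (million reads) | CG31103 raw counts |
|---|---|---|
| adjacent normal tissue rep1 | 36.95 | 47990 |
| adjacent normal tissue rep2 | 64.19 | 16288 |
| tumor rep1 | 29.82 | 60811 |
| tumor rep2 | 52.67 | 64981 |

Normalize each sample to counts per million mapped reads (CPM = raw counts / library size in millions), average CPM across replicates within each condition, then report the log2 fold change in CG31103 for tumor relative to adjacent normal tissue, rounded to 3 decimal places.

CPM(adjacent normal tissue rep1) = 47990 / 36.95 = 1298.7821
CPM(adjacent normal tissue rep2) = 16288 / 64.19 = 253.7467
CPM(tumor rep1) = 60811 / 29.82 = 2039.2689
CPM(tumor rep2) = 64981 / 52.67 = 1233.7384
mean CPM(adjacent normal tissue) = 776.2644; mean CPM(tumor) = 1636.5037
Fold change = 1636.5037 / 776.2644 = 2.10818
log2(2.10818) = 1.0760

1.076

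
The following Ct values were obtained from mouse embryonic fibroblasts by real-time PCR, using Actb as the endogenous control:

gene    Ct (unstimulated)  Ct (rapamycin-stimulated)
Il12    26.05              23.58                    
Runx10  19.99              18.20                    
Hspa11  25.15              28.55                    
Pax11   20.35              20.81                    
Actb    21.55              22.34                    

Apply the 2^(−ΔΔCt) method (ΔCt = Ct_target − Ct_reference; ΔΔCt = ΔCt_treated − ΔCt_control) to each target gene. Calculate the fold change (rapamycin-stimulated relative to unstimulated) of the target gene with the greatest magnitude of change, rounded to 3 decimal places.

9.580

Il12: ΔΔCt = (23.58−22.34) − (26.05−21.55) = 1.24 − 4.50 = -3.26; fold change = 2^3.26 = 9.580
Runx10: ΔΔCt = (18.20−22.34) − (19.99−21.55) = -4.14 − (-1.56) = -2.58; fold change = 2^2.58 = 5.979
Hspa11: ΔΔCt = (28.55−22.34) − (25.15−21.55) = 6.21 − 3.60 = 2.61; fold change = 2^-2.61 = 0.164
Pax11: ΔΔCt = (20.81−22.34) − (20.35−21.55) = -1.53 − (-1.20) = -0.33; fold change = 2^0.33 = 1.257
Il12 has the largest |ΔΔCt| = 3.26.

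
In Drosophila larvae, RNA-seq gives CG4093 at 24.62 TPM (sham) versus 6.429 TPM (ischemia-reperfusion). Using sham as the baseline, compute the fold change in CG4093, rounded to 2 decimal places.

0.26

Fold change = 6.429 / 24.62 = 0.261
CG4093 is downregulated.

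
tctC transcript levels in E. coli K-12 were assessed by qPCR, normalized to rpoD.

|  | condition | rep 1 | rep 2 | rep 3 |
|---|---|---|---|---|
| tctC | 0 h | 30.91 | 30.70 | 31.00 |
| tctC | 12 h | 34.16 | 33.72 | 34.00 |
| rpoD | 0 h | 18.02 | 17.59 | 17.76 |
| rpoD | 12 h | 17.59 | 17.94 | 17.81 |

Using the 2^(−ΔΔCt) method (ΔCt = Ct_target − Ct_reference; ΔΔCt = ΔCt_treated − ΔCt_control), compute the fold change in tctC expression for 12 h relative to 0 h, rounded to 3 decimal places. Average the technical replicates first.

Mean Ct: tctC 0 h 30.870; tctC 12 h 33.960; rpoD 0 h 17.790; rpoD 12 h 17.780
ΔCt(0 h) = 30.870 − 17.790 = 13.080
ΔCt(12 h) = 33.960 − 17.780 = 16.180
ΔΔCt = 16.180 − 13.080 = 3.100
Fold change = 2^(−3.100) = 0.1166

0.117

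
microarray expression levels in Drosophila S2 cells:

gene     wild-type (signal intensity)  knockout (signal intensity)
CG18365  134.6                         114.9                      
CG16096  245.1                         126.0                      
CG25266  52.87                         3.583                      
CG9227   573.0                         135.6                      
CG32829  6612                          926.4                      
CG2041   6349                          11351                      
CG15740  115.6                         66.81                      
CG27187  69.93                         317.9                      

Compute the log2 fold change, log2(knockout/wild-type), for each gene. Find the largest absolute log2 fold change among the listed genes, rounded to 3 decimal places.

log2(114.9/134.6) = -0.228  (CG18365)
log2(126.0/245.1) = -0.960  (CG16096)
log2(3.583/52.87) = -3.883  (CG25266)
log2(135.6/573.0) = -2.079  (CG9227)
log2(926.4/6612) = -2.835  (CG32829)
log2(11351/6349) = 0.838  (CG2041)
log2(66.81/115.6) = -0.791  (CG15740)
log2(317.9/69.93) = 2.185  (CG27187)
The largest magnitude belongs to CG25266.

3.883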